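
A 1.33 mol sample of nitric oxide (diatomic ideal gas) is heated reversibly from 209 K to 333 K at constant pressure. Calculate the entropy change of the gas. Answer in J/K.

At constant pressure, ΔS = nC_p ln(T₂/T₁) with C_p = 7R/2 = 29.1 J mol⁻¹ K⁻¹.
ΔS = 1.33 × 29.1 × ln(333/209) = 18 J/K.

ΔS = 18 J/K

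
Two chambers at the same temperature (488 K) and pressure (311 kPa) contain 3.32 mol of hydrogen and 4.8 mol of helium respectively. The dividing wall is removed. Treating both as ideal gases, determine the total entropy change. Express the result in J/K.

Mole fractions: x_A = 3.32/8.12 = 0.409, x_B = 0.591.
ΔS_mix = −R(n_A ln x_A + n_B ln x_B) = −8.314 × (3.32 ln 0.409 + 4.8 ln 0.591) = 45.7 J/K.

ΔS_mix = 45.7 J/K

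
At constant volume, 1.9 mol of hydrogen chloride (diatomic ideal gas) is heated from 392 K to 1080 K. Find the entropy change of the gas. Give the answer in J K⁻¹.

At constant volume, ΔS = nC_V ln(T₂/T₁) with C_V = 5R/2 = 20.79 J mol⁻¹ K⁻¹.
ΔS = 1.9 × 20.79 × ln(1080/392) = 40 J/K.

ΔS = 40 J/K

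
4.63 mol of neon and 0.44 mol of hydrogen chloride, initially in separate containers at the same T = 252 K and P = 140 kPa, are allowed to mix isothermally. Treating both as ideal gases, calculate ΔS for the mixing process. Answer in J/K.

ΔS_mix = 12.4 J/K

Mole fractions: x_A = 4.63/5.07 = 0.913, x_B = 0.0868.
ΔS_mix = −R(n_A ln x_A + n_B ln x_B) = −8.314 × (4.63 ln 0.913 + 0.44 ln 0.0868) = 12.4 J/K.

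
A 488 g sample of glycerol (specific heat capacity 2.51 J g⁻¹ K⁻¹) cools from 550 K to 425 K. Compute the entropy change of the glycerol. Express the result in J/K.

ΔS = ∫dQ_rev/T = m c ln(T₂/T₁) = 488 × 2.51 × ln(425/550) = -316 J/K.

ΔS = -316 J/K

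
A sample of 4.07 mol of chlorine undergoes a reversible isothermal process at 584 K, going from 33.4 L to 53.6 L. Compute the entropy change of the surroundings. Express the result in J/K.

ΔS_surr = -16 J/K

For an isothermal ideal gas ΔS_gas = nR ln(V₂/V₁) = 4.07 × 8.314 × ln(53.6/33.4) = 16 J/K.
The process is reversible, so ΔS_surr = −ΔS_gas = -16 J/K and ΔS_universe = 0.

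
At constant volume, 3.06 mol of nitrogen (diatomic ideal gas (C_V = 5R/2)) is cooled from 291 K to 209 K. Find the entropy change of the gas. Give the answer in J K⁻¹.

ΔS = -21.1 J/K

At constant volume, ΔS = nC_V ln(T₂/T₁) with C_V = 5R/2 = 20.79 J mol⁻¹ K⁻¹.
ΔS = 3.06 × 20.79 × ln(209/291) = -21.1 J/K.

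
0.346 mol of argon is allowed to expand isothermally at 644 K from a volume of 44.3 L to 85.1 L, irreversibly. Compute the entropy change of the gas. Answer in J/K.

Entropy is a state function, so ΔS_gas depends only on the end states.
For an isothermal ideal gas ΔS_gas = nR ln(V₂/V₁) = 0.346 × 8.314 × ln(85.1/44.3) = 1.88 J/K.

ΔS_gas = 1.88 J/K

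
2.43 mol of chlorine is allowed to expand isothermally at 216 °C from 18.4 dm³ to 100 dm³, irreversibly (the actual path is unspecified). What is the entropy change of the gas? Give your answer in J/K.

ΔS_gas = 34.2 J/K

Entropy is a state function, so ΔS_gas depends only on the end states.
For an isothermal ideal gas ΔS_gas = nR ln(V₂/V₁) = 2.43 × 8.314 × ln(100/18.4) = 34.2 J/K.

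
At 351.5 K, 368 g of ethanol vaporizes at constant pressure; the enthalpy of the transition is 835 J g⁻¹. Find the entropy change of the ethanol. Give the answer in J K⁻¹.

ΔS = 874 J/K

Heat absorbed by the substance: Q = mL = 368 × 835 = 307280 J.
At constant T, ΔS = Q_rev/T = 307280 / 351.5 = 874 J/K.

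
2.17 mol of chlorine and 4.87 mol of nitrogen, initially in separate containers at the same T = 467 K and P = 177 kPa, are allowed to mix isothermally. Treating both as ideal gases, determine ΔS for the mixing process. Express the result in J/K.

Mole fractions: x_A = 2.17/7.04 = 0.308, x_B = 0.692.
ΔS_mix = −R(n_A ln x_A + n_B ln x_B) = −8.314 × (2.17 ln 0.308 + 4.87 ln 0.692) = 36.2 J/K.

ΔS_mix = 36.2 J/K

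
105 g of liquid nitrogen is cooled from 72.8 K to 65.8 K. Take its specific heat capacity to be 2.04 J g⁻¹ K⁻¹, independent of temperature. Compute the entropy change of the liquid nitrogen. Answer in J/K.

ΔS = ∫dQ_rev/T = m c ln(T₂/T₁) = 105 × 2.04 × ln(65.8/72.8) = -21.7 J/K.

ΔS = -21.7 J/K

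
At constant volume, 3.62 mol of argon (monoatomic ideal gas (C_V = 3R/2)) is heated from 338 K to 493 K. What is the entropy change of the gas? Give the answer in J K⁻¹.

At constant volume, ΔS = nC_V ln(T₂/T₁) with C_V = 3R/2 = 12.47 J mol⁻¹ K⁻¹.
ΔS = 3.62 × 12.47 × ln(493/338) = 17 J/K.

ΔS = 17 J/K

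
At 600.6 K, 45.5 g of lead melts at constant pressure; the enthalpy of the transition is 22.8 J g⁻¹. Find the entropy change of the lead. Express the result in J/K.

Heat absorbed by the substance: Q = mL = 45.5 × 22.8 = 1037.4 J.
At constant T, ΔS = Q_rev/T = 1037.4 / 600.6 = 1.73 J/K.

ΔS = 1.73 J/K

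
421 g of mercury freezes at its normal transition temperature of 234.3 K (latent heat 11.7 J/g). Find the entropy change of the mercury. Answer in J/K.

Heat released by the substance: Q = −mL = −421 × 11.7 = −4925.7 J.
At constant T, ΔS = Q_rev/T = −4925.7 / 234.3 = -21 J/K.

ΔS = -21 J/K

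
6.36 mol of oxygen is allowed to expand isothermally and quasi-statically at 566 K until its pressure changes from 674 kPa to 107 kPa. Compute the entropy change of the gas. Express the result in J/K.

For an isothermal ideal gas ΔS_gas = nR ln(P₁/P₂) = 6.36 × 8.314 × ln(674/107) = 97.3 J/K.

ΔS_gas = 97.3 J/K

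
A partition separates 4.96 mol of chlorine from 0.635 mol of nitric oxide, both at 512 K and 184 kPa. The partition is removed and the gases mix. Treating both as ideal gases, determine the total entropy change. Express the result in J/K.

ΔS_mix = 16.5 J/K

Mole fractions: x_A = 4.96/5.59 = 0.887, x_B = 0.113.
ΔS_mix = −R(n_A ln x_A + n_B ln x_B) = −8.314 × (4.96 ln 0.887 + 0.635 ln 0.113) = 16.5 J/K.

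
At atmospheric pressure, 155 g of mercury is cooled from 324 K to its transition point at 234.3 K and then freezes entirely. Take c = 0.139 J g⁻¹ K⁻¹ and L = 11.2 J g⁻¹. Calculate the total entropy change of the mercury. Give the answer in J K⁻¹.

ΔS = -14.4 J/K

Cooling step: ΔS₁ = m c ln(T_tr/T_i) = 155 × 0.139 × ln(234.3/324) = -6.984 J/K.
Phase change: ΔS₂ = −mL/T_tr = −155 × 11.2 / 234.3 = -7.409 J/K.
ΔS_total = (-6.984) + (-7.409) = -14.4 J/K.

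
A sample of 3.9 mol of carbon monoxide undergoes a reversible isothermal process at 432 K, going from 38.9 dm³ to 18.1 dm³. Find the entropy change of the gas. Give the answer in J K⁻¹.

For an isothermal ideal gas ΔS_gas = nR ln(V₂/V₁) = 3.9 × 8.314 × ln(18.1/38.9) = -24.8 J/K.

ΔS_gas = -24.8 J/K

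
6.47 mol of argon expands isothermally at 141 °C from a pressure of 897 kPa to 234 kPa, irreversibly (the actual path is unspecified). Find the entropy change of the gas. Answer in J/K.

Entropy is a state function, so ΔS_gas depends only on the end states.
For an isothermal ideal gas ΔS_gas = nR ln(P₁/P₂) = 6.47 × 8.314 × ln(897/234) = 72.3 J/K.

ΔS_gas = 72.3 J/K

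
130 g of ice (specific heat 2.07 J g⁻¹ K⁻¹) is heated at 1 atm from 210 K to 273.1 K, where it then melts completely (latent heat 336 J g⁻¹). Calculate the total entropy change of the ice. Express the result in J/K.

Warming step: ΔS₁ = m c ln(T_tr/T_i) = 130 × 2.07 × ln(273.1/210) = 70.7 J/K.
Phase change: ΔS₂ = +mL/T_tr = 130 × 336 / 273.1 = 159.9 J/K.
ΔS_total = (70.7) + (159.9) = 231 J/K.

ΔS = 231 J/K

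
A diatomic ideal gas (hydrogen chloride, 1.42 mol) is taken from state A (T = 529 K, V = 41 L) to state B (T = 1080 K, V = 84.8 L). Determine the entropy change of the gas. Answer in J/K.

ΔS = 29.6 J/K

Entropy is a state function: ΔS = nC_V ln(T₂/T₁) + nR ln(V₂/V₁), with C_V = 5R/2 = 20.79 J mol⁻¹ K⁻¹ for a diatomic ideal gas.
ΔS = 1.42 × [20.79 × ln(1080/529) + 8.314 × ln(84.8/41)] = 29.6 J/K.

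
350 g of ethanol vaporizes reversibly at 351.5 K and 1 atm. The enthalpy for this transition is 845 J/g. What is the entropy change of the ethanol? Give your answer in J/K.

Heat absorbed by the substance: Q = mL = 350 × 845 = 295750 J.
At constant T, ΔS = Q_rev/T = 295750 / 351.5 = 841 J/K.

ΔS = 841 J/K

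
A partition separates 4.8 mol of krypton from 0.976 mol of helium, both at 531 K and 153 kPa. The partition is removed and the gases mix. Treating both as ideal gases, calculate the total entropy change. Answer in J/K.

Mole fractions: x_A = 4.8/5.78 = 0.831, x_B = 0.169.
ΔS_mix = −R(n_A ln x_A + n_B ln x_B) = −8.314 × (4.8 ln 0.831 + 0.976 ln 0.169) = 21.8 J/K.

ΔS_mix = 21.8 J/K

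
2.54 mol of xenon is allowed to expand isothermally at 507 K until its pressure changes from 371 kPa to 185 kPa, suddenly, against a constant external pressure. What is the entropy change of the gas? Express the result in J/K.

ΔS_gas = 14.7 J/K

Entropy is a state function, so ΔS_gas depends only on the end states.
For an isothermal ideal gas ΔS_gas = nR ln(P₁/P₂) = 2.54 × 8.314 × ln(371/185) = 14.7 J/K.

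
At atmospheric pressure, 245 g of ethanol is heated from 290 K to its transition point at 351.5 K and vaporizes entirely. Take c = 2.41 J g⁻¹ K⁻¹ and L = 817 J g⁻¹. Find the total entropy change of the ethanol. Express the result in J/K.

ΔS = 683 J/K

Warming step: ΔS₁ = m c ln(T_tr/T_i) = 245 × 2.41 × ln(351.5/290) = 113.6 J/K.
Phase change: ΔS₂ = +mL/T_tr = 245 × 817 / 351.5 = 569.5 J/K.
ΔS_total = (113.6) + (569.5) = 683 J/K.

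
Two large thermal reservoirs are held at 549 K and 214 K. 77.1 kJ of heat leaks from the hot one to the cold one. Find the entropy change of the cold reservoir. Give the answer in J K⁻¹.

The cold reservoir gains heat Q, so ΔS_cold = +Q/T_C = 77100/214 = 360 J/K.

ΔS_cold = 360 J/K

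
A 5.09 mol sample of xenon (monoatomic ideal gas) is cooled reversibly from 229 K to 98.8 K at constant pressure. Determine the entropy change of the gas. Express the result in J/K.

At constant pressure, ΔS = nC_p ln(T₂/T₁) with C_p = 5R/2 = 20.79 J mol⁻¹ K⁻¹.
ΔS = 5.09 × 20.79 × ln(98.8/229) = -88.9 J/K.

ΔS = -88.9 J/K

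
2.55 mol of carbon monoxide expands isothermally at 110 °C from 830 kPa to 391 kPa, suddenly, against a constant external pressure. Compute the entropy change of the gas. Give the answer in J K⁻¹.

ΔS_gas = 16 J/K

Entropy is a state function, so ΔS_gas depends only on the end states.
For an isothermal ideal gas ΔS_gas = nR ln(P₁/P₂) = 2.55 × 8.314 × ln(830/391) = 16 J/K.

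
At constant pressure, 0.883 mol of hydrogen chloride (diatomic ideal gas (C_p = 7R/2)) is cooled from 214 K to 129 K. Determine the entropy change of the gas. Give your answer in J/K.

ΔS = -13 J/K

At constant pressure, ΔS = nC_p ln(T₂/T₁) with C_p = 7R/2 = 29.1 J mol⁻¹ K⁻¹.
ΔS = 0.883 × 29.1 × ln(129/214) = -13 J/K.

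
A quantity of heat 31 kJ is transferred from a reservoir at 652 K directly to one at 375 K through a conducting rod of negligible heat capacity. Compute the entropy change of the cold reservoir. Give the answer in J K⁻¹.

The cold reservoir gains heat Q, so ΔS_cold = +Q/T_C = 31000/375 = 82.7 J/K.

ΔS_cold = 82.7 J/K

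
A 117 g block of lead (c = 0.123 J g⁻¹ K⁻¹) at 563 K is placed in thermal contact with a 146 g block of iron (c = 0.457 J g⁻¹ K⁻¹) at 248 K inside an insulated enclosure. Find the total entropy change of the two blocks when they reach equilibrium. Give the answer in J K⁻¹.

ΔS_total = 4.69 J/K

Energy balance: T_f = (m₁c₁T₁ + m₂c₂T₂)/(m₁c₁ + m₂c₂) = 303.89 K.
ΔS₁ = m₁c₁ ln(T_f/T₁) = 14.391 × ln(303.89/563) = -8.874 J/K.
ΔS₂ = m₂c₂ ln(T_f/T₂) = 66.722 × ln(303.89/248) = 13.56 J/K.
ΔS_total = -8.874 + 13.56 = 4.69 J/K.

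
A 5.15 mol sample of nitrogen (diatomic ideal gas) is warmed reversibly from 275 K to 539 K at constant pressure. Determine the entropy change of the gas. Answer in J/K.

ΔS = 101 J/K

At constant pressure, ΔS = nC_p ln(T₂/T₁) with C_p = 7R/2 = 29.1 J mol⁻¹ K⁻¹.
ΔS = 5.15 × 29.1 × ln(539/275) = 101 J/K.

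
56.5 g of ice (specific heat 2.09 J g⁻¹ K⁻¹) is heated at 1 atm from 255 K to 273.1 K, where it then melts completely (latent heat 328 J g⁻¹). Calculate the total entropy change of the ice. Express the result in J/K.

ΔS = 76 J/K

Warming step: ΔS₁ = m c ln(T_tr/T_i) = 56.5 × 2.09 × ln(273.1/255) = 8.098 J/K.
Phase change: ΔS₂ = +mL/T_tr = 56.5 × 328 / 273.1 = 67.86 J/K.
ΔS_total = (8.098) + (67.86) = 76 J/K.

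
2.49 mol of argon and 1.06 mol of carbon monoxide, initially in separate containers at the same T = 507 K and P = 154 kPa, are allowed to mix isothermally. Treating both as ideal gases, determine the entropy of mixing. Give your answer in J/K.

Mole fractions: x_A = 2.49/3.55 = 0.701, x_B = 0.299.
ΔS_mix = −R(n_A ln x_A + n_B ln x_B) = −8.314 × (2.49 ln 0.701 + 1.06 ln 0.299) = 18 J/K.

ΔS_mix = 18 J/K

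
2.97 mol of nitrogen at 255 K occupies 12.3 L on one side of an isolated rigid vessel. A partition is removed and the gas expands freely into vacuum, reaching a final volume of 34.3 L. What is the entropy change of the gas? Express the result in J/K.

For an ideal gas in free expansion Q = 0 and W = 0, so T is unchanged.
Entropy is a state function; using a reversible isothermal path, ΔS_gas = nR ln(V₂/V₁) = 2.97 × 8.314 × ln(34.3/12.3) = 25.3 J/K.

ΔS_gas = 25.3 J/K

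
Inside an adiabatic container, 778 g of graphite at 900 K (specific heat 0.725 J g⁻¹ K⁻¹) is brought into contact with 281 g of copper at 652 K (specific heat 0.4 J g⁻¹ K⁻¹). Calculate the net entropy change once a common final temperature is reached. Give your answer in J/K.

ΔS_total = 4.53 J/K

Energy balance: T_f = (m₁c₁T₁ + m₂c₂T₂)/(m₁c₁ + m₂c₂) = 858.79 K.
ΔS₁ = m₁c₁ ln(T_f/T₁) = 564.05 × ln(858.79/900) = -26.436 J/K.
ΔS₂ = m₂c₂ ln(T_f/T₂) = 112.4 × ln(858.79/652) = 30.964 J/K.
ΔS_total = -26.436 + 30.964 = 4.53 J/K.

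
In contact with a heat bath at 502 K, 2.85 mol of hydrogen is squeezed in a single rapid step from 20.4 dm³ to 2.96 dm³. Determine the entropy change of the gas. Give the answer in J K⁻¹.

Entropy is a state function, so ΔS_gas depends only on the end states.
For an isothermal ideal gas ΔS_gas = nR ln(V₂/V₁) = 2.85 × 8.314 × ln(2.96/20.4) = -45.7 J/K.

ΔS_gas = -45.7 J/K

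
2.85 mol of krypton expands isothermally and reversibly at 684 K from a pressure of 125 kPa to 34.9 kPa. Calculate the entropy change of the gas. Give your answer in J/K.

For an isothermal ideal gas ΔS_gas = nR ln(P₁/P₂) = 2.85 × 8.314 × ln(125/34.9) = 30.2 J/K.

ΔS_gas = 30.2 J/K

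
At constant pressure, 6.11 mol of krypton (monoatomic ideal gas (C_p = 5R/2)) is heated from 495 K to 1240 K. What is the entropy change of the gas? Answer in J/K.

At constant pressure, ΔS = nC_p ln(T₂/T₁) with C_p = 5R/2 = 20.79 J mol⁻¹ K⁻¹.
ΔS = 6.11 × 20.79 × ln(1240/495) = 117 J/K.

ΔS = 117 J/K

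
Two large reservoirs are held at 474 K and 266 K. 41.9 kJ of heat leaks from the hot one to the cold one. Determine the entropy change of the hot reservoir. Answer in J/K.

The hot reservoir loses heat Q, so ΔS_hot = −Q/T_H = −41900/474 = -88.4 J/K.

ΔS_hot = -88.4 J/K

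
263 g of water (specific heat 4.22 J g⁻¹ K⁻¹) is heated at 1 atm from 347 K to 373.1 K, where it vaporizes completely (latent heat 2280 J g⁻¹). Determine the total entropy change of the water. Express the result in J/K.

ΔS = 1690 J/K

Warming step: ΔS₁ = m c ln(T_tr/T_i) = 263 × 4.22 × ln(373.1/347) = 80.49 J/K.
Phase change: ΔS₂ = +mL/T_tr = 263 × 2280 / 373.1 = 1607 J/K.
ΔS_total = (80.49) + (1607) = 1690 J/K.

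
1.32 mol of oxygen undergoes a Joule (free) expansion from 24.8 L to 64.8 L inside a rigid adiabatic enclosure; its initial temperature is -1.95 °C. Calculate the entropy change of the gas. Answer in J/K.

For an ideal gas in free expansion Q = 0 and W = 0, so T is unchanged.
Entropy is a state function; using a reversible isothermal path, ΔS_gas = nR ln(V₂/V₁) = 1.32 × 8.314 × ln(64.8/24.8) = 10.5 J/K.

ΔS_gas = 10.5 J/K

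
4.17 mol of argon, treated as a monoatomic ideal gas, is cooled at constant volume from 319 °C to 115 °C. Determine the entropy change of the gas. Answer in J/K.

In kelvin: T₁ = 592.15 K, T₂ = 388.15 K. At constant volume, ΔS = nC_V ln(T₂/T₁) with C_V = 3R/2 = 12.47 J mol⁻¹ K⁻¹.
ΔS = 4.17 × 12.47 × ln(388.15/592.15) = -22 J/K.

ΔS = -22 J/K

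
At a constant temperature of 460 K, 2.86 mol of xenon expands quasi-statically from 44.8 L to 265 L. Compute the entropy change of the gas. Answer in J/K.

For an isothermal ideal gas ΔS_gas = nR ln(V₂/V₁) = 2.86 × 8.314 × ln(265/44.8) = 42.3 J/K.

ΔS_gas = 42.3 J/K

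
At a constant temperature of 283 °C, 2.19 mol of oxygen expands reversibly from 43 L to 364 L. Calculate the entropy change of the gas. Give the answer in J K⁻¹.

For an isothermal ideal gas ΔS_gas = nR ln(V₂/V₁) = 2.19 × 8.314 × ln(364/43) = 38.9 J/K.

ΔS_gas = 38.9 J/K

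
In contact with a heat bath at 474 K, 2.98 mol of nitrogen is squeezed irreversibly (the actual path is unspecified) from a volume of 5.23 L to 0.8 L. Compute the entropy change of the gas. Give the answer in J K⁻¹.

Entropy is a state function, so ΔS_gas depends only on the end states.
For an isothermal ideal gas ΔS_gas = nR ln(V₂/V₁) = 2.98 × 8.314 × ln(0.8/5.23) = -46.5 J/K.

ΔS_gas = -46.5 J/K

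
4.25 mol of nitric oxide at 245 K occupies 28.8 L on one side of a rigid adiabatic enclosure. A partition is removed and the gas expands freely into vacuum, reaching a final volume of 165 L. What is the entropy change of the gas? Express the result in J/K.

For an ideal gas in free expansion Q = 0 and W = 0, so T is unchanged.
Entropy is a state function; using a reversible isothermal path, ΔS_gas = nR ln(V₂/V₁) = 4.25 × 8.314 × ln(165/28.8) = 61.7 J/K.

ΔS_gas = 61.7 J/K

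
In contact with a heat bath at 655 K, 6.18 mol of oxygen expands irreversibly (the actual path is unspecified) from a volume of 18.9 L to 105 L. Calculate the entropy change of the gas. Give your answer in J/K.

Entropy is a state function, so ΔS_gas depends only on the end states.
For an isothermal ideal gas ΔS_gas = nR ln(V₂/V₁) = 6.18 × 8.314 × ln(105/18.9) = 88.1 J/K.

ΔS_gas = 88.1 J/K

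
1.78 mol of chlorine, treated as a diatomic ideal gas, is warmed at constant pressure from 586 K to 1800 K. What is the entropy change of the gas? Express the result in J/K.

ΔS = 58.1 J/K

At constant pressure, ΔS = nC_p ln(T₂/T₁) with C_p = 7R/2 = 29.1 J mol⁻¹ K⁻¹.
ΔS = 1.78 × 29.1 × ln(1800/586) = 58.1 J/K.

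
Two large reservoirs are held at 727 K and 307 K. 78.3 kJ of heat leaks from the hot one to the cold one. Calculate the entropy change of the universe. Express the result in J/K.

ΔS_hot = −Q/T_H = −78300/727 = -107.7 J/K and ΔS_cold = +Q/T_C = 78300/307 = 255 J/K.
ΔS_total = -107.7 + 255 = 147 J/K, positive as the second law requires.

ΔS_total = 147 J/K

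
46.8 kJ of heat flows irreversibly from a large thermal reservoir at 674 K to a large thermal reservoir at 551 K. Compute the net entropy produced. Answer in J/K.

ΔS_total = 15.5 J/K

ΔS_hot = −Q/T_H = −46800/674 = -69.44 J/K and ΔS_cold = +Q/T_C = 46800/551 = 84.94 J/K.
ΔS_total = -69.44 + 84.94 = 15.5 J/K, positive as the second law requires.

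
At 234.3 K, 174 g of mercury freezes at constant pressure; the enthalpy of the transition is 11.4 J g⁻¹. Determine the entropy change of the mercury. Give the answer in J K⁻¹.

Heat released by the substance: Q = −mL = −174 × 11.4 = −1983.6 J.
At constant T, ΔS = Q_rev/T = −1983.6 / 234.3 = -8.47 J/K.

ΔS = -8.47 J/K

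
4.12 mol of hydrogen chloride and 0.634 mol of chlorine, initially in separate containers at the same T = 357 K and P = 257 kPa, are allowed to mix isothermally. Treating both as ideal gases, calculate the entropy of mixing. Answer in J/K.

Mole fractions: x_A = 4.12/4.75 = 0.867, x_B = 0.133.
ΔS_mix = −R(n_A ln x_A + n_B ln x_B) = −8.314 × (4.12 ln 0.867 + 0.634 ln 0.133) = 15.5 J/K.

ΔS_mix = 15.5 J/K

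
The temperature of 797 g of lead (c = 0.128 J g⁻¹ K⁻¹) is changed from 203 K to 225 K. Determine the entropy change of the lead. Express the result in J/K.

ΔS = 10.5 J/K

ΔS = ∫dQ_rev/T = m c ln(T₂/T₁) = 797 × 0.128 × ln(225/203) = 10.5 J/K.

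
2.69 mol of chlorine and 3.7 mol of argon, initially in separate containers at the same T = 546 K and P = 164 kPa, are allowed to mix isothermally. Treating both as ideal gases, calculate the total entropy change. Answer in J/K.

ΔS_mix = 36.2 J/K

Mole fractions: x_A = 2.69/6.39 = 0.421, x_B = 0.579.
ΔS_mix = −R(n_A ln x_A + n_B ln x_B) = −8.314 × (2.69 ln 0.421 + 3.7 ln 0.579) = 36.2 J/K.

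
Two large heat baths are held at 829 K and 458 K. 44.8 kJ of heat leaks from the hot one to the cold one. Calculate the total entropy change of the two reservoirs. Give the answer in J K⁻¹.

ΔS_hot = −Q/T_H = −44800/829 = -54.04 J/K and ΔS_cold = +Q/T_C = 44800/458 = 97.82 J/K.
ΔS_total = -54.04 + 97.82 = 43.8 J/K, positive as the second law requires.

ΔS_total = 43.8 J/K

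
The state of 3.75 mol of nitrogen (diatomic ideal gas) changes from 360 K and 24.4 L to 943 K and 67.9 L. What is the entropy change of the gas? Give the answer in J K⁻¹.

ΔS = 107 J/K

Entropy is a state function: ΔS = nC_V ln(T₂/T₁) + nR ln(V₂/V₁), with C_V = 5R/2 = 20.79 J mol⁻¹ K⁻¹ for a diatomic ideal gas.
ΔS = 3.75 × [20.79 × ln(943/360) + 8.314 × ln(67.9/24.4)] = 107 J/K.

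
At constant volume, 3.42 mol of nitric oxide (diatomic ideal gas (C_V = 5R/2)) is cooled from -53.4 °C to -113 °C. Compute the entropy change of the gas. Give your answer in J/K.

ΔS = -22.5 J/K

In kelvin: T₁ = 219.75 K, T₂ = 160.15 K. At constant volume, ΔS = nC_V ln(T₂/T₁) with C_V = 5R/2 = 20.79 J mol⁻¹ K⁻¹.
ΔS = 3.42 × 20.79 × ln(160.15/219.75) = -22.5 J/K.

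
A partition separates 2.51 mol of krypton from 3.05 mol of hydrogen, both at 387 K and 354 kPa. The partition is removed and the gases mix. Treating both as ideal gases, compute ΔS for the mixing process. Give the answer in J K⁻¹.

ΔS_mix = 31.8 J/K

Mole fractions: x_A = 2.51/5.56 = 0.451, x_B = 0.549.
ΔS_mix = −R(n_A ln x_A + n_B ln x_B) = −8.314 × (2.51 ln 0.451 + 3.05 ln 0.549) = 31.8 J/K.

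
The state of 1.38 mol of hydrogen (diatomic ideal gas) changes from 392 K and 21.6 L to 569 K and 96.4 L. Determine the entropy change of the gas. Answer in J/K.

Entropy is a state function: ΔS = nC_V ln(T₂/T₁) + nR ln(V₂/V₁), with C_V = 5R/2 = 20.79 J mol⁻¹ K⁻¹ for a diatomic ideal gas.
ΔS = 1.38 × [20.79 × ln(569/392) + 8.314 × ln(96.4/21.6)] = 27.8 J/K.

ΔS = 27.8 J/K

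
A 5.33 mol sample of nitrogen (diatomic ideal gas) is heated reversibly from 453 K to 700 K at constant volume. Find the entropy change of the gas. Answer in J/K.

At constant volume, ΔS = nC_V ln(T₂/T₁) with C_V = 5R/2 = 20.79 J mol⁻¹ K⁻¹.
ΔS = 5.33 × 20.79 × ln(700/453) = 48.2 J/K.

ΔS = 48.2 J/K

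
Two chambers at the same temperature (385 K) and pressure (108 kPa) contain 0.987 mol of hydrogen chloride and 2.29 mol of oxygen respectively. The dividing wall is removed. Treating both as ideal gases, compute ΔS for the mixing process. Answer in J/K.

ΔS_mix = 16.7 J/K

Mole fractions: x_A = 0.987/3.28 = 0.301, x_B = 0.699.
ΔS_mix = −R(n_A ln x_A + n_B ln x_B) = −8.314 × (0.987 ln 0.301 + 2.29 ln 0.699) = 16.7 J/K.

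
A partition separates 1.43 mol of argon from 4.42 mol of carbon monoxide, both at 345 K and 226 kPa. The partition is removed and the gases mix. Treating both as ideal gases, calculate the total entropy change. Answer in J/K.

Mole fractions: x_A = 1.43/5.85 = 0.244, x_B = 0.756.
ΔS_mix = −R(n_A ln x_A + n_B ln x_B) = −8.314 × (1.43 ln 0.244 + 4.42 ln 0.756) = 27 J/K.

ΔS_mix = 27 J/K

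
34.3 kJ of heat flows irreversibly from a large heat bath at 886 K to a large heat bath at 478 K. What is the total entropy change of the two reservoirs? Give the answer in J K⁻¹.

ΔS_hot = −Q/T_H = −34300/886 = -38.713 J/K and ΔS_cold = +Q/T_C = 34300/478 = 71.757 J/K.
ΔS_total = -38.713 + 71.757 = 33 J/K, positive as the second law requires.

ΔS_total = 33 J/K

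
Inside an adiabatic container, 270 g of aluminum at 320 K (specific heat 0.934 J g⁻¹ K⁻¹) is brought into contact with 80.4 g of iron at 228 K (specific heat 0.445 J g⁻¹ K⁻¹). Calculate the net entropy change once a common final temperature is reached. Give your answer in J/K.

Energy balance: T_f = (m₁c₁T₁ + m₂c₂T₂)/(m₁c₁ + m₂c₂) = 308.57 K.
ΔS₁ = m₁c₁ ln(T_f/T₁) = 252.18 × ln(308.57/320) = -9.173 J/K.
ΔS₂ = m₂c₂ ln(T_f/T₂) = 35.778 × ln(308.57/228) = 10.826 J/K.
ΔS_total = -9.173 + 10.826 = 1.65 J/K.

ΔS_total = 1.65 J/K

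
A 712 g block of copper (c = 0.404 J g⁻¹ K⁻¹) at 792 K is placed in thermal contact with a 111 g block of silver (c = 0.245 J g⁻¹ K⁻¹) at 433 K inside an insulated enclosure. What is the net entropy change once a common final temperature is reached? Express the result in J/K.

ΔS_total = 3.85 J/K

Energy balance: T_f = (m₁c₁T₁ + m₂c₂T₂)/(m₁c₁ + m₂c₂) = 760.99 K.
ΔS₁ = m₁c₁ ln(T_f/T₁) = 287.648 × ln(760.99/792) = -11.489 J/K.
ΔS₂ = m₂c₂ ln(T_f/T₂) = 27.195 × ln(760.99/433) = 15.335 J/K.
ΔS_total = -11.489 + 15.335 = 3.85 J/K.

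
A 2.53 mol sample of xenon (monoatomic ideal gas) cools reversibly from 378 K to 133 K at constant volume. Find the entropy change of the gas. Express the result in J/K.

ΔS = -33 J/K

At constant volume, ΔS = nC_V ln(T₂/T₁) with C_V = 3R/2 = 12.47 J mol⁻¹ K⁻¹.
ΔS = 2.53 × 12.47 × ln(133/378) = -33 J/K.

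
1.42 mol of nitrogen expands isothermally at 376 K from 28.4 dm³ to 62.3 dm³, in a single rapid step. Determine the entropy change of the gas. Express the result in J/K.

ΔS_gas = 9.27 J/K

Entropy is a state function, so ΔS_gas depends only on the end states.
For an isothermal ideal gas ΔS_gas = nR ln(V₂/V₁) = 1.42 × 8.314 × ln(62.3/28.4) = 9.27 J/K.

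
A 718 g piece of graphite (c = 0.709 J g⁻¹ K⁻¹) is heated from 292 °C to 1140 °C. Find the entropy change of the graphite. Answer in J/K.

In kelvin: T₁ = 565.15 K, T₂ = 1413.15 K. ΔS = ∫dQ_rev/T = m c ln(T₂/T₁) = 718 × 0.709 × ln(1413.15/565.15) = 467 J/K.

ΔS = 467 J/K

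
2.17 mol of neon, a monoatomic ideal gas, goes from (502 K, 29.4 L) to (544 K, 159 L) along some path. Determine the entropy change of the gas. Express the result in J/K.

ΔS = 32.6 J/K

Entropy is a state function: ΔS = nC_V ln(T₂/T₁) + nR ln(V₂/V₁), with C_V = 3R/2 = 12.47 J mol⁻¹ K⁻¹ for a monoatomic ideal gas.
ΔS = 2.17 × [12.47 × ln(544/502) + 8.314 × ln(159/29.4)] = 32.6 J/K.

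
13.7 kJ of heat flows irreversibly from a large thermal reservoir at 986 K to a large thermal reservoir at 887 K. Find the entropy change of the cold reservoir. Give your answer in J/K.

The cold reservoir gains heat Q, so ΔS_cold = +Q/T_C = 13700/887 = 15.4 J/K.

ΔS_cold = 15.4 J/K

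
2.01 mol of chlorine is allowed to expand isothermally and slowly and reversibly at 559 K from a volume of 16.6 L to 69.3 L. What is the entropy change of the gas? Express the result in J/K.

For an isothermal ideal gas ΔS_gas = nR ln(V₂/V₁) = 2.01 × 8.314 × ln(69.3/16.6) = 23.9 J/K.

ΔS_gas = 23.9 J/K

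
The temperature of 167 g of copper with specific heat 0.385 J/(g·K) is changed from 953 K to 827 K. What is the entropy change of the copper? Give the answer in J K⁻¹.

ΔS = ∫dQ_rev/T = m c ln(T₂/T₁) = 167 × 0.385 × ln(827/953) = -9.12 J/K.

ΔS = -9.12 J/K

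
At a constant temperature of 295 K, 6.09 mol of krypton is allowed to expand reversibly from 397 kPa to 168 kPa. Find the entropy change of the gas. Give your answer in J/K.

For an isothermal ideal gas ΔS_gas = nR ln(P₁/P₂) = 6.09 × 8.314 × ln(397/168) = 43.5 J/K.

ΔS_gas = 43.5 J/K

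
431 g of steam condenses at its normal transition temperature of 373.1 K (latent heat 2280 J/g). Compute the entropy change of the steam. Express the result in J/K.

ΔS = -2630 J/K

Heat released by the substance: Q = −mL = −431 × 2280 = −982680 J.
At constant T, ΔS = Q_rev/T = −982680 / 373.1 = -2630 J/K.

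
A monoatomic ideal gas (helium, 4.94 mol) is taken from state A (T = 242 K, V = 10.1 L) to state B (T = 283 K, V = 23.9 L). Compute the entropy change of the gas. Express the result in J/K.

ΔS = 45 J/K

Entropy is a state function: ΔS = nC_V ln(T₂/T₁) + nR ln(V₂/V₁), with C_V = 3R/2 = 12.47 J mol⁻¹ K⁻¹ for a monoatomic ideal gas.
ΔS = 4.94 × [12.47 × ln(283/242) + 8.314 × ln(23.9/10.1)] = 45 J/K.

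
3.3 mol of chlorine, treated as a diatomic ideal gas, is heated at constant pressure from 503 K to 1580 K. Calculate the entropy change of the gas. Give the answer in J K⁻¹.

At constant pressure, ΔS = nC_p ln(T₂/T₁) with C_p = 7R/2 = 29.1 J mol⁻¹ K⁻¹.
ΔS = 3.3 × 29.1 × ln(1580/503) = 110 J/K.

ΔS = 110 J/K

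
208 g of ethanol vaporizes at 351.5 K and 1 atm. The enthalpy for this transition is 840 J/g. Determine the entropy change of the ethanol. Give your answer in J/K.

ΔS = 497 J/K

Heat absorbed by the substance: Q = mL = 208 × 840 = 174720 J.
At constant T, ΔS = Q_rev/T = 174720 / 351.5 = 497 J/K.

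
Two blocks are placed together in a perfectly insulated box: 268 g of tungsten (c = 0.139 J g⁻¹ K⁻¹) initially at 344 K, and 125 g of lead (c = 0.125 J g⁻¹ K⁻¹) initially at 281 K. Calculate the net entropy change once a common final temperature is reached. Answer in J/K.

ΔS_total = 0.219 J/K

Energy balance: T_f = (m₁c₁T₁ + m₂c₂T₂)/(m₁c₁ + m₂c₂) = 325.38 K.
ΔS₁ = m₁c₁ ln(T_f/T₁) = 37.252 × ln(325.38/344) = -2.0726 J/K.
ΔS₂ = m₂c₂ ln(T_f/T₂) = 15.625 × ln(325.38/281) = 2.2914 J/K.
ΔS_total = -2.0726 + 2.2914 = 0.219 J/K.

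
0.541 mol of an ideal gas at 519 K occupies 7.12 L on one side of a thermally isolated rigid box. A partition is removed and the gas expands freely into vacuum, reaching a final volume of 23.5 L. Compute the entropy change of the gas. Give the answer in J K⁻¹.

ΔS_gas = 5.37 J/K

For an ideal gas in free expansion Q = 0 and W = 0, so T is unchanged.
Entropy is a state function; using a reversible isothermal path, ΔS_gas = nR ln(V₂/V₁) = 0.541 × 8.314 × ln(23.5/7.12) = 5.37 J/K.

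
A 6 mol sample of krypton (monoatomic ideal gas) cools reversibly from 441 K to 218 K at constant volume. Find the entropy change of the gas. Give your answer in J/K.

At constant volume, ΔS = nC_V ln(T₂/T₁) with C_V = 3R/2 = 12.47 J mol⁻¹ K⁻¹.
ΔS = 6 × 12.47 × ln(218/441) = -52.7 J/K.

ΔS = -52.7 J/K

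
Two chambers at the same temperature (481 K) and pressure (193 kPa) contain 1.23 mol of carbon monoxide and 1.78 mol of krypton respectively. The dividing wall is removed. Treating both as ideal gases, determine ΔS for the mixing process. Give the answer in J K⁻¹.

ΔS_mix = 16.9 J/K

Mole fractions: x_A = 1.23/3.01 = 0.409, x_B = 0.591.
ΔS_mix = −R(n_A ln x_A + n_B ln x_B) = −8.314 × (1.23 ln 0.409 + 1.78 ln 0.591) = 16.9 J/K.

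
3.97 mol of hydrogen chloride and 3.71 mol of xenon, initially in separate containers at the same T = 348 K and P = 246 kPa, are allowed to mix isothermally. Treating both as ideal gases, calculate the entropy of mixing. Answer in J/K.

ΔS_mix = 44.2 J/K

Mole fractions: x_A = 3.97/7.68 = 0.517, x_B = 0.483.
ΔS_mix = −R(n_A ln x_A + n_B ln x_B) = −8.314 × (3.97 ln 0.517 + 3.71 ln 0.483) = 44.2 J/K.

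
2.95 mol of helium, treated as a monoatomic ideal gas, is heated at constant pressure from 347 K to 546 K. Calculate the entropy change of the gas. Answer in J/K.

At constant pressure, ΔS = nC_p ln(T₂/T₁) with C_p = 5R/2 = 20.79 J mol⁻¹ K⁻¹.
ΔS = 2.95 × 20.79 × ln(546/347) = 27.8 J/K.

ΔS = 27.8 J/K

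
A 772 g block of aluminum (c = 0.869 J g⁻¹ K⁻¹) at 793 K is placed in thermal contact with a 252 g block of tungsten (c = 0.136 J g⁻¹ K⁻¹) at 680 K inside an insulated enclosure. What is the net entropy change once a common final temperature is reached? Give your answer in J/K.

ΔS_total = 0.368 J/K

Energy balance: T_f = (m₁c₁T₁ + m₂c₂T₂)/(m₁c₁ + m₂c₂) = 787.51 K.
ΔS₁ = m₁c₁ ln(T_f/T₁) = 670.868 × ln(787.51/793) = -4.662 J/K.
ΔS₂ = m₂c₂ ln(T_f/T₂) = 34.272 × ln(787.51/680) = 5.03 J/K.
ΔS_total = -4.662 + 5.03 = 0.368 J/K.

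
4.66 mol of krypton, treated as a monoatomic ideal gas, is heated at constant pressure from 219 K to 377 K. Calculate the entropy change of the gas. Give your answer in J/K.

At constant pressure, ΔS = nC_p ln(T₂/T₁) with C_p = 5R/2 = 20.79 J mol⁻¹ K⁻¹.
ΔS = 4.66 × 20.79 × ln(377/219) = 52.6 J/K.

ΔS = 52.6 J/K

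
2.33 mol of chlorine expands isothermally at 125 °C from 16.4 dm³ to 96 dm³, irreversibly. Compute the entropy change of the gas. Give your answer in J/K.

Entropy is a state function, so ΔS_gas depends only on the end states.
For an isothermal ideal gas ΔS_gas = nR ln(V₂/V₁) = 2.33 × 8.314 × ln(96/16.4) = 34.2 J/K.

ΔS_gas = 34.2 J/K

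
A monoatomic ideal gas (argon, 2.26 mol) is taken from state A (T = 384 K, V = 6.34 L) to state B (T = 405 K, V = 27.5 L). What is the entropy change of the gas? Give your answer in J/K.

Entropy is a state function: ΔS = nC_V ln(T₂/T₁) + nR ln(V₂/V₁), with C_V = 3R/2 = 12.47 J mol⁻¹ K⁻¹ for a monoatomic ideal gas.
ΔS = 2.26 × [12.47 × ln(405/384) + 8.314 × ln(27.5/6.34)] = 29.1 J/K.

ΔS = 29.1 J/K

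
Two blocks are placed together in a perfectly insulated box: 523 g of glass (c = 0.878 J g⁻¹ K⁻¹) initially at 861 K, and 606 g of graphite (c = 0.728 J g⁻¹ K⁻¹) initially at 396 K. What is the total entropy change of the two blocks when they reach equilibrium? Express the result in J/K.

Energy balance: T_f = (m₁c₁T₁ + m₂c₂T₂)/(m₁c₁ + m₂c₂) = 633.15 K.
ΔS₁ = m₁c₁ ln(T_f/T₁) = 459.194 × ln(633.15/861) = -141.1 J/K.
ΔS₂ = m₂c₂ ln(T_f/T₂) = 441.168 × ln(633.15/396) = 207 J/K.
ΔS_total = -141.1 + 207 = 65.9 J/K.

ΔS_total = 65.9 J/K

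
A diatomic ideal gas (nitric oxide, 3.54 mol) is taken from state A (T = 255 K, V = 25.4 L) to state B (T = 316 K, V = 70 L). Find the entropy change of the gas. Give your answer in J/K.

Entropy is a state function: ΔS = nC_V ln(T₂/T₁) + nR ln(V₂/V₁), with C_V = 5R/2 = 20.79 J mol⁻¹ K⁻¹ for a diatomic ideal gas.
ΔS = 3.54 × [20.79 × ln(316/255) + 8.314 × ln(70/25.4)] = 45.6 J/K.

ΔS = 45.6 J/K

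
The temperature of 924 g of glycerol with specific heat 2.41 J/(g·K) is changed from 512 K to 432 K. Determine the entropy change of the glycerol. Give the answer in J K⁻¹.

ΔS = -378 J/K

ΔS = ∫dQ_rev/T = m c ln(T₂/T₁) = 924 × 2.41 × ln(432/512) = -378 J/K.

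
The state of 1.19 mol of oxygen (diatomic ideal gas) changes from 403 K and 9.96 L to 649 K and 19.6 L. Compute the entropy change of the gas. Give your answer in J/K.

Entropy is a state function: ΔS = nC_V ln(T₂/T₁) + nR ln(V₂/V₁), with C_V = 5R/2 = 20.79 J mol⁻¹ K⁻¹ for a diatomic ideal gas.
ΔS = 1.19 × [20.79 × ln(649/403) + 8.314 × ln(19.6/9.96)] = 18.5 J/K.

ΔS = 18.5 J/K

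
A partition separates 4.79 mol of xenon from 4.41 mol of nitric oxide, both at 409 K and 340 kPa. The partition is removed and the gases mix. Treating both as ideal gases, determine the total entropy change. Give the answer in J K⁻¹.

ΔS_mix = 53 J/K

Mole fractions: x_A = 4.79/9.2 = 0.521, x_B = 0.479.
ΔS_mix = −R(n_A ln x_A + n_B ln x_B) = −8.314 × (4.79 ln 0.521 + 4.41 ln 0.479) = 53 J/K.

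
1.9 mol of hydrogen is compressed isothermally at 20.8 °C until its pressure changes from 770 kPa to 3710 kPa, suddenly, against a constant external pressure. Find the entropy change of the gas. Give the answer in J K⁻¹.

ΔS_gas = -24.8 J/K

Entropy is a state function, so ΔS_gas depends only on the end states.
For an isothermal ideal gas ΔS_gas = nR ln(P₁/P₂) = 1.9 × 8.314 × ln(770/3710) = -24.8 J/K.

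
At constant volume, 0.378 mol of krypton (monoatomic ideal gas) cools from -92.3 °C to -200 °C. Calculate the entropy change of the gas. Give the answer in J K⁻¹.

In kelvin: T₁ = 180.85 K, T₂ = 73.15 K. At constant volume, ΔS = nC_V ln(T₂/T₁) with C_V = 3R/2 = 12.47 J mol⁻¹ K⁻¹.
ΔS = 0.378 × 12.47 × ln(73.15/180.85) = -4.27 J/K.

ΔS = -4.27 J/K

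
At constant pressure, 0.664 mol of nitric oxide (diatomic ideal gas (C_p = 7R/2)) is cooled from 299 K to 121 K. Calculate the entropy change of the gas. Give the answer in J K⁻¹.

ΔS = -17.5 J/K

At constant pressure, ΔS = nC_p ln(T₂/T₁) with C_p = 7R/2 = 29.1 J mol⁻¹ K⁻¹.
ΔS = 0.664 × 29.1 × ln(121/299) = -17.5 J/K.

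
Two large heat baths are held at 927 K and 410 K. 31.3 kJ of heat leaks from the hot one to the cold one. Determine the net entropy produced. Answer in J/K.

ΔS_hot = −Q/T_H = −31300/927 = -33.76 J/K and ΔS_cold = +Q/T_C = 31300/410 = 76.34 J/K.
ΔS_total = -33.76 + 76.34 = 42.6 J/K, positive as the second law requires.

ΔS_total = 42.6 J/K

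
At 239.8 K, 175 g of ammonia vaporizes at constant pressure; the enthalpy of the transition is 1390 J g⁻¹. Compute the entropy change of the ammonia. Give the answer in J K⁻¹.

Heat absorbed by the substance: Q = mL = 175 × 1390 = 243250 J.
At constant T, ΔS = Q_rev/T = 243250 / 239.8 = 1010 J/K.

ΔS = 1010 J/K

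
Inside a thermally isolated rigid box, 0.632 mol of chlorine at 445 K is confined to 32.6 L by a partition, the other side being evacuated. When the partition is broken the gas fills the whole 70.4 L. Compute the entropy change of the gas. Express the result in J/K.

ΔS_gas = 4.05 J/K

For an ideal gas in free expansion Q = 0 and W = 0, so T is unchanged.
Entropy is a state function; using a reversible isothermal path, ΔS_gas = nR ln(V₂/V₁) = 0.632 × 8.314 × ln(70.4/32.6) = 4.05 J/K.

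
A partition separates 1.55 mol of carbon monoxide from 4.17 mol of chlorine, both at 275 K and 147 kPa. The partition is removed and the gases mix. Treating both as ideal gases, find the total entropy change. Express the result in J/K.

Mole fractions: x_A = 1.55/5.72 = 0.271, x_B = 0.729.
ΔS_mix = −R(n_A ln x_A + n_B ln x_B) = −8.314 × (1.55 ln 0.271 + 4.17 ln 0.729) = 27.8 J/K.

ΔS_mix = 27.8 J/K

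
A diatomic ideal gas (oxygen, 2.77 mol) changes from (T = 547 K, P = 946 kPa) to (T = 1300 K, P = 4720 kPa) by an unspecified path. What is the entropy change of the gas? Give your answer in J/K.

ΔS = nC_p ln(T₂/T₁) − nR ln(P₂/P₁), with C_p = 7R/2 = 29.1 J mol⁻¹ K⁻¹ for a diatomic ideal gas.
ΔS = 2.77 × [29.1 × ln(1300/547) − 8.314 × ln(4720/946)] = 32.8 J/K.

ΔS = 32.8 J/K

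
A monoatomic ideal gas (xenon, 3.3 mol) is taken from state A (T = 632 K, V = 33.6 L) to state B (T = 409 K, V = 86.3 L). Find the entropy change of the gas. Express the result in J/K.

ΔS = 7.97 J/K

Entropy is a state function: ΔS = nC_V ln(T₂/T₁) + nR ln(V₂/V₁), with C_V = 3R/2 = 12.47 J mol⁻¹ K⁻¹ for a monoatomic ideal gas.
ΔS = 3.3 × [12.47 × ln(409/632) + 8.314 × ln(86.3/33.6)] = 7.97 J/K.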